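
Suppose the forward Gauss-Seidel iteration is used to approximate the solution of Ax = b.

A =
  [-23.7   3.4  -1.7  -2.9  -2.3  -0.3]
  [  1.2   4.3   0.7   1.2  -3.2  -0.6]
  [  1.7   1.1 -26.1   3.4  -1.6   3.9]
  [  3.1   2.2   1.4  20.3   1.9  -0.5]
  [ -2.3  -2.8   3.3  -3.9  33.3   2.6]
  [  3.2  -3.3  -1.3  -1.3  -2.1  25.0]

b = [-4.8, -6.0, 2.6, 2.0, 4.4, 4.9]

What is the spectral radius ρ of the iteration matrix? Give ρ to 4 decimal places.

Let D = diag(-23.7, 4.3, -26.1, 20.3, 33.3, 25); L, U the strict triangles.
Gauss-Seidel: T = -(D+L)⁻¹U, row 0 first, T[0,4] = -(-2.3)/(-23.7) = -0.0970; later rows by forward substitution.
  T[0,:] = [+0.0000 +0.1435 -0.0717 -0.1224 -0.0970 -0.0127]
  T[1,:] = [+0.0000 -0.0400 -0.1428 -0.2449 +0.7713 +0.1431]
  T[2,:] = [+0.0000 +0.0077 -0.0107 +0.1120 -0.0351 +0.1546]
  T[3,:] = [+0.0000 -0.0181 +0.0272 +0.0375 -0.1599 +0.0004]
  T[4,:] = [+0.0000 +0.0037 -0.0127 -0.0357 +0.0429 -0.0822]
  T[5,:] = [+0.0000 -0.0239 -0.0099 -0.0119 +0.1077 +0.0217]
|λ(T)| sorted: 0.1776, 0.1208, 0.1208, 0.0331, 0.0331, 0.0000.
spectral radius ρ = 0.1776; 0.1776 < 1, so it converges for any x₀.

0.1776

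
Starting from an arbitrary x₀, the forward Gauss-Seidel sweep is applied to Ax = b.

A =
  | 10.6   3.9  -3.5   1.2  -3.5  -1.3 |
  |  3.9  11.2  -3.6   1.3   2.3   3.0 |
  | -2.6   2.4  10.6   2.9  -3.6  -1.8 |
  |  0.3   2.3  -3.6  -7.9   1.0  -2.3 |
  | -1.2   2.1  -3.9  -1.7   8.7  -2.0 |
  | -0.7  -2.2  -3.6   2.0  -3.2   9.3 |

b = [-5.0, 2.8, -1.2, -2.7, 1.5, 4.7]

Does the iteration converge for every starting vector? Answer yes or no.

yes

Diagonal D = diag(10.6, 11.2, 10.6, -7.9, 8.7, 9.3); L, U strict lower/upper.
T_GS = -(D+L)⁻¹U: row 0 first, T[0,4] = -(-3.5)/(10.6) = +0.3302; later rows by forward substitution.
  T[0,:] = [+0.0000 -0.3679 +0.3302 -0.1132 +0.3302 +0.1226]
  T[1,:] = [+0.0000 +0.1281 +0.2065 -0.0767 -0.3203 -0.3106]
  T[2,:] = [+0.0000 -0.1193 +0.0342 -0.2840 +0.4931 +0.2702]
  T[3,:] = [+0.0000 +0.0777 +0.0570 +0.1028 -0.1789 -0.5000]
  T[4,:] = [+0.0000 -0.1200 +0.0222 -0.1043 +0.3090 +0.3452]
  T[5,:] = [+0.0000 -0.1015 +0.0823 -0.1946 +0.2847 +0.2667]
|roots of det(T-λI)|: 0.8463, 0.1512, 0.1383, 0.1383, 0.0289, 0.0000.
ρ(T) = max|λ| = 0.8463; 0.8463 < 1 ⇒ converges.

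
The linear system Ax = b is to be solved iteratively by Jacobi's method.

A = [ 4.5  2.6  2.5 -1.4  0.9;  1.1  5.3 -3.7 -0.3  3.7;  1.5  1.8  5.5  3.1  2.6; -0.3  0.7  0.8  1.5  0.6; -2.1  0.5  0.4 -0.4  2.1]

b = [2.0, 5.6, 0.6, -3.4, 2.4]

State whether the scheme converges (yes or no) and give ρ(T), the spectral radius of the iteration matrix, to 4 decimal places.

Split A = D + L + U, D = diag(4.5, 5.3, 5.5, 1.5, 2.1).
Jacobi: T = -D⁻¹(L+U), T[4,3] = -(-0.4)/(2.1) = +0.1905; T[4,4] = 0.
  T[0,:] = [+0.0000 -0.5778 -0.5556 +0.3111 -0.2000]
  T[1,:] = [-0.2075 +0.0000 +0.6981 +0.0566 -0.6981]
  T[2,:] = [-0.2727 -0.3273 +0.0000 -0.5636 -0.4727]
  T[3,:] = [+0.2000 -0.4667 -0.5333 +0.0000 -0.4000]
  T[4,:] = [+1.0000 -0.2381 -0.1905 +0.1905 +0.0000]
|λ(T)| sorted: 1.1376, 0.9366, 0.9366, 0.4156, 0.2496.
spectral radius ρ = 1.1376; 1.1376 > 1: divergent.

no, ρ = 1.1376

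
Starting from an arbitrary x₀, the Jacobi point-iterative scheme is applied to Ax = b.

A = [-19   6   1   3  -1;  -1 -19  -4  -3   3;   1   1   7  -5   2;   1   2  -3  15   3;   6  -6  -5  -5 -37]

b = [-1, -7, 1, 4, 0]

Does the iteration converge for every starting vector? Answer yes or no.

yes

Write A = D+L+U with D = diag(-19, -19, 7, 15, -37).
Jacobi T = -D⁻¹(L+U): T[3,0] = -(1)/(15) = -0.0667; T[3,3] = 0.
  T[0,:] = [+0.0000  +0.3158  +0.0526  +0.1579  -0.0526]
  T[1,:] = [-0.0526  +0.0000  -0.2105  -0.1579  +0.1579]
  T[2,:] = [-0.1429  -0.1429  +0.0000  +0.7143  -0.2857]
  T[3,:] = [-0.0667  -0.1333  +0.2000  +0.0000  -0.2000]
  T[4,:] = [+0.1622  -0.1622  -0.1351  -0.1351  +0.0000]
|roots of det(T-λI)|: 0.5670, 0.3208, 0.2086, 0.2086, 0.2067.
spectral radius ρ = 0.5670; 0.5670 < 1, so it converges for any x₀.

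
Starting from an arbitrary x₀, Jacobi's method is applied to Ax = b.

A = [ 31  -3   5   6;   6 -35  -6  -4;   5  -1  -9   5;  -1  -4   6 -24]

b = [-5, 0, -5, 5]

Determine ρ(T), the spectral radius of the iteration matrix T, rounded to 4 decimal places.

0.3349

Let D = diag(31, -35, -9, -24); L, U the strict triangles.
T_J = -D⁻¹(L+U): T[2,3] = -(5)/(-9) = +0.5556; T[2,2] = 0.
  T[0,:] = [+0.0000 +0.0968 -0.1613 -0.1935]
  T[1,:] = [+0.1714 +0.0000 -0.1714 -0.1143]
  T[2,:] = [+0.5556 -0.1111 +0.0000 +0.5556]
  T[3,:] = [-0.0417 -0.1667 +0.2500 +0.0000]
|λ(T)| sorted: 0.3349, 0.2813, 0.1520, 0.0983.
ρ(T) = max|λ| = 0.3349; 0.3349 < 1: convergent.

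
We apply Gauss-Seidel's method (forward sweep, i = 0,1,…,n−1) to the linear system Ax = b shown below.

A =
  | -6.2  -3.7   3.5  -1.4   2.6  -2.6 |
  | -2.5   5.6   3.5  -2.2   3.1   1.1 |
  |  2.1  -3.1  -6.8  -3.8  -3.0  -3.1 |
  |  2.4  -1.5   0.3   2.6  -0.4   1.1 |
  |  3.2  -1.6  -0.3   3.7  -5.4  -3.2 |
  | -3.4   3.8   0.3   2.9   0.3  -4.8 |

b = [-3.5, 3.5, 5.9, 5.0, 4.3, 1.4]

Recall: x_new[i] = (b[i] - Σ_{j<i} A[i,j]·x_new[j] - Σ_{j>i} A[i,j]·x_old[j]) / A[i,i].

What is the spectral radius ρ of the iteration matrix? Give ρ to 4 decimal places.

Diagonal D = diag(-6.2, 5.6, -6.8, 2.6, -5.4, -4.8); L, U strict lower/upper.
T_GS = -(D+L)⁻¹U: row 0 first, T[0,4] = -(2.6)/(-6.2) = +0.4194; later rows by forward substitution.
  T[0,:] = [+0.0000 -0.5968 +0.5645 -0.2258 +0.4194 -0.4194]
  T[1,:] = [+0.0000 -0.2664 -0.3730 +0.2921 -0.3664 -0.3836]
  T[2,:] = [+0.0000 -0.0628 +0.3444 -0.7617 -0.1447 -0.4105]
  T[3,:] = [+0.0000 +0.4044 -0.7760 +0.4648 -0.4279 -0.2099]
  T[4,:] = [+0.0000 +0.0059 -0.1058 +0.1405 +0.0719 -0.8485]
  T[5,:] = [+0.0000 +0.4526 -1.1491 +0.6332 -0.8502 -0.2122]
eigenvalue magnitudes: 1.4742, 0.9379, 0.5690, 0.4715, 0.0363, 0.0000.
ρ(T) = max|λ| = 1.4742; 1.4742 > 1, so it fails to converge.

1.4742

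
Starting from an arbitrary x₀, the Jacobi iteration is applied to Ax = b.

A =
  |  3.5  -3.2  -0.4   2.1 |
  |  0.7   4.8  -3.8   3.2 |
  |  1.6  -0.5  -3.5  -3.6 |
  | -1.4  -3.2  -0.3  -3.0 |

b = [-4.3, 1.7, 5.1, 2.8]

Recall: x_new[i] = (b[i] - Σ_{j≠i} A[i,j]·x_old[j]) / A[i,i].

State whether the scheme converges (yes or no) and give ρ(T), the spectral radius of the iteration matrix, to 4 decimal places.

no, ρ = 1.4726

Split A = D + L + U, D = diag(3.5, 4.8, -3.5, -3).
T_J = -D⁻¹(L+U): T[0,2] = -(-0.4)/(3.5) = +0.1143; T[0,0] = 0.
  T[0,:] = [+0.0000  +0.9143  +0.1143  -0.6000]
  T[1,:] = [-0.1458  +0.0000  +0.7917  -0.6667]
  T[2,:] = [+0.4571  -0.1429  +0.0000  -1.0286]
  T[3,:] = [-0.4667  -1.0667  -0.1000  +0.0000]
|eigenvalues of T|: 1.4726, 0.8792, 0.8792, 0.5210.
ρ(T) = max|λ| = 1.4726; 1.4726 > 1, so it fails to converge.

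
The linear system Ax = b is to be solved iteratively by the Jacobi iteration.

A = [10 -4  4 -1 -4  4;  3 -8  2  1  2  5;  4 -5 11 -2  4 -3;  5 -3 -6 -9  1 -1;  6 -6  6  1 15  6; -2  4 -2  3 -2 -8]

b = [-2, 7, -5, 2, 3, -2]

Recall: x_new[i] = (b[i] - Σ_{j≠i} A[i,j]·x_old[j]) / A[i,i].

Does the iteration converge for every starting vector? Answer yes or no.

no

Diagonal D = diag(10, -8, 11, -9, 15, -8); L, U strict lower/upper.
Jacobi: T = -D⁻¹(L+U), T[2,0] = -(4)/(11) = -0.3636; T[2,2] = 0.
  T[0,:] = [+0.0000, +0.4000, -0.4000, +0.1000, +0.4000, -0.4000]
  T[1,:] = [+0.3750, +0.0000, +0.2500, +0.1250, +0.2500, +0.6250]
  T[2,:] = [-0.3636, +0.4545, +0.0000, +0.1818, -0.3636, +0.2727]
  T[3,:] = [+0.5556, -0.3333, -0.6667, +0.0000, +0.1111, -0.1111]
  T[4,:] = [-0.4000, +0.4000, -0.4000, -0.0667, +0.0000, -0.4000]
  T[5,:] = [-0.2500, +0.5000, -0.2500, +0.3750, -0.2500, +0.0000]
eigenvalue magnitudes: 1.1968, 0.7857, 0.7857, 0.3100, 0.2603, 0.0512.
ρ(T) = max|λ| = 1.1968; 1.1968 > 1, so it fails to converge.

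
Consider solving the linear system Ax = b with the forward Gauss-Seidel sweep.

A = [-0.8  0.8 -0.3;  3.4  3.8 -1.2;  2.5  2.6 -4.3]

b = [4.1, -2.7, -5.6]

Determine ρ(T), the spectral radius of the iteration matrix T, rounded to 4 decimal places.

0.9188

Let D = diag(-0.8, 3.8, -4.3); L, U the strict triangles.
GS T = -(D+L)⁻¹U: row 0 first, T[0,1] = -(0.8)/(-0.8) = +1.0000; later rows by forward substitution.
  T[0,:] = [+0.0000, +1.0000, -0.3750]
  T[1,:] = [+0.0000, -0.8947, +0.6513]
  T[2,:] = [+0.0000, +0.0404, +0.1758]
|λ(T)| sorted: 0.9188, 0.1998, 0.0000.
ρ = 0.9188; 0.9188 < 1, so it converges for any x₀.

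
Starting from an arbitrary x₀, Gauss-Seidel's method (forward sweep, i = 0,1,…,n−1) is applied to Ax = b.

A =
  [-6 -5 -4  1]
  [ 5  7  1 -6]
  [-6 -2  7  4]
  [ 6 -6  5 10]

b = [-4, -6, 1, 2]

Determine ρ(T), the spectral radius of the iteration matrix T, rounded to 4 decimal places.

1.1882

Let D = diag(-6, 7, 7, 10); L, U the strict triangles.
GS T = -(D+L)⁻¹U: row 0 first, T[0,1] = -(-5)/(-6) = -0.8333; later rows by forward substitution.
  T[0,:] = [+0.0000, -0.8333, -0.6667, +0.1667]
  T[1,:] = [+0.0000, +0.5952, +0.3333, +0.7381]
  T[2,:] = [+0.0000, -0.5442, -0.4762, -0.2177]
  T[3,:] = [+0.0000, +1.1293, +0.8381, +0.4517]
|roots of det(T-λI)|: 1.1882, 0.5556, 0.0618, 0.0000.
ρ(T) = max|λ| = 1.1882; 1.1882 > 1 ⇒ diverges.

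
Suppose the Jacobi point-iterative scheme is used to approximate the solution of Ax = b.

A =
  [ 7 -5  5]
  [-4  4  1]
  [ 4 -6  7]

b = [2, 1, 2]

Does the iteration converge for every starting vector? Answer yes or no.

no

Diagonal D = diag(7, 4, 7); L, U strict lower/upper.
Jacobi: T = -D⁻¹(L+U), T[0,2] = -(5)/(7) = -0.7143; T[0,0] = 0.
  T[0,:] = [+0.0000 +0.7143 -0.7143]
  T[1,:] = [+1.0000 +0.0000 -0.2500]
  T[2,:] = [-0.5714 +0.8571 +0.0000]
moduli |λ_i(T)| = 1.1609, 0.6629, 0.6629.
spectral radius ρ = 1.1609; 1.1609 > 1, so it fails to converge.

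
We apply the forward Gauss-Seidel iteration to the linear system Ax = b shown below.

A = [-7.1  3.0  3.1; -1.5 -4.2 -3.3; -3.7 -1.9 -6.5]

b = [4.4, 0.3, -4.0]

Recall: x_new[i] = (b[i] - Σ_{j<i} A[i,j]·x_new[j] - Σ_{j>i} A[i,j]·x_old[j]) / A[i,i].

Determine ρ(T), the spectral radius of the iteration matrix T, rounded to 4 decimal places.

Diagonal D = diag(-7.1, -4.2, -6.5); L, U strict lower/upper.
T_GS = -(D+L)⁻¹U: row 0 first, T[0,2] = -(3.1)/(-7.1) = +0.4366; later rows by forward substitution.
  T[0,:] = [+0.0000, +0.4225, +0.4366]
  T[1,:] = [+0.0000, -0.1509, -0.9416]
  T[2,:] = [+0.0000, -0.1964, +0.0267]
|eigenvalues of T|: 0.5012, 0.3770, 0.0000.
spectral radius ρ = 0.5012; 0.5012 < 1 ⇒ converges.

0.5012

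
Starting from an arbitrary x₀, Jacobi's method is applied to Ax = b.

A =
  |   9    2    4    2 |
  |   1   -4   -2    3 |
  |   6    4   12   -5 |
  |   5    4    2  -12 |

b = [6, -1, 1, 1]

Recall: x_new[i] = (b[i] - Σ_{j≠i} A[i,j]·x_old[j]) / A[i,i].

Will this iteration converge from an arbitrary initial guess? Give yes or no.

yes

Let D = diag(9, -4, 12, -12); L, U the strict triangles.
Jacobi: T = -D⁻¹(L+U), T[1,2] = -(-2)/(-4) = -0.5000; T[1,1] = 0.
  T[0,:] = [+0.0000, -0.2222, -0.4444, -0.2222]
  T[1,:] = [+0.2500, +0.0000, -0.5000, +0.7500]
  T[2,:] = [-0.5000, -0.3333, +0.0000, +0.4167]
  T[3,:] = [+0.4167, +0.3333, +0.1667, +0.0000]
moduli |λ_i(T)| = 0.9330, 0.5161, 0.5161, 0.0497.
ρ = 0.9330; 0.9330 < 1, so it converges for any x₀.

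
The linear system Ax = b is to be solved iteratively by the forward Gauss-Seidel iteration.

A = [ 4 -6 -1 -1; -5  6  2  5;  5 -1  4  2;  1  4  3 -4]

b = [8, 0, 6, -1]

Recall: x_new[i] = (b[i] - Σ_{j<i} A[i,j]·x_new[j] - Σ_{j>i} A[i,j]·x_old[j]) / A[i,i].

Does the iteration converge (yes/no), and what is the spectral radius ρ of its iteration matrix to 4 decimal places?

Split A = D + L + U, D = diag(4, 6, 4, -4).
T_GS = -(D+L)⁻¹U: row 0 first, T[0,3] = -(-1)/(4) = +0.2500; later rows by forward substitution.
  T[0,:] = [+0.0000 +1.5000 +0.2500 +0.2500]
  T[1,:] = [+0.0000 +1.2500 -0.1250 -0.6250]
  T[2,:] = [+0.0000 -1.5625 -0.3438 -0.9688]
  T[3,:] = [+0.0000 +0.4531 -0.3203 -1.2891]
|eigenvalues of T|: 1.5391, 1.1904, 0.0341, 0.0000.
ρ = 1.5391; 1.5391 > 1: divergent.

no, ρ = 1.5391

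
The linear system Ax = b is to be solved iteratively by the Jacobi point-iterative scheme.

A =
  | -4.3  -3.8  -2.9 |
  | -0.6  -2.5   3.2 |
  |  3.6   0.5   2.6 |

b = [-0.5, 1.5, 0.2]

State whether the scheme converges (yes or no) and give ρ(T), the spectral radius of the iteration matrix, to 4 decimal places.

no, ρ = 1.4101

A = D + L + U where D = diag(-4.3, -2.5, 2.6).
Jacobi: T = -D⁻¹(L+U), T[1,0] = -(-0.6)/(-2.5) = -0.2400; T[1,1] = 0.
  T[0,:] = [+0.0000  -0.8837  -0.6744]
  T[1,:] = [-0.2400  +0.0000  +1.2800]
  T[2,:] = [-1.3846  -0.1923  +0.0000]
moduli |λ_i(T)| = 1.4101, 1.0434, 1.0434.
spectral radius ρ = 1.4101; 1.4101 > 1 ⇒ diverges.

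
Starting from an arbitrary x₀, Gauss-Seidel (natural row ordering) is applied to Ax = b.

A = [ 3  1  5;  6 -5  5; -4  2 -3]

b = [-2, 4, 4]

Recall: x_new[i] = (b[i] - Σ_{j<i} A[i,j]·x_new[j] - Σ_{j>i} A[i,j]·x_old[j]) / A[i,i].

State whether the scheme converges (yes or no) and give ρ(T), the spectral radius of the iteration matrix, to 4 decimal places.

Diagonal D = diag(3, -5, -3); L, U strict lower/upper.
GS T = -(D+L)⁻¹U: row 0 first, T[0,1] = -(1)/(3) = -0.3333; later rows by forward substitution.
  T[0,:] = [+0.0000 -0.3333 -1.6667]
  T[1,:] = [+0.0000 -0.4000 -1.0000]
  T[2,:] = [+0.0000 +0.1778 +1.5556]
eigenvalue magnitudes: 1.4600, 0.3044, 0.0000.
spectral radius ρ = 1.4600; 1.4600 > 1, so it fails to converge.

no, ρ = 1.4600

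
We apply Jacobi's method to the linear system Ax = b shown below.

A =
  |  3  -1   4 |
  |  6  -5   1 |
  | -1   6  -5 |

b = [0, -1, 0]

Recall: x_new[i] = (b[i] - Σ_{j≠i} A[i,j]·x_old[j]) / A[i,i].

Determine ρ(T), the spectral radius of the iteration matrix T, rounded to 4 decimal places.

1.4859

Write A = D+L+U with D = diag(3, -5, -5).
Jacobi T = -D⁻¹(L+U): T[1,0] = -(6)/(-5) = +1.2000; T[1,1] = 0.
  T[0,:] = [+0.0000  +0.3333  -1.3333]
  T[1,:] = [+1.2000  +0.0000  +0.2000]
  T[2,:] = [-0.2000  +1.2000  +0.0000]
eigenvalue magnitudes: 1.4859, 1.1407, 1.1407.
spectral radius ρ = 1.4859; 1.4859 > 1 ⇒ diverges.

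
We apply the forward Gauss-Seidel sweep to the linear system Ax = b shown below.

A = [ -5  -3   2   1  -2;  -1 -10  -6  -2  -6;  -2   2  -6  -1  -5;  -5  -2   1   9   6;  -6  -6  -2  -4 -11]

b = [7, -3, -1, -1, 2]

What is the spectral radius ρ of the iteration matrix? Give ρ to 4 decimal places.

Let D = diag(-5, -10, -6, 9, -11); L, U the strict triangles.
GS T = -(D+L)⁻¹U: row 0 first, T[0,4] = -(-2)/(-5) = -0.4000; later rows by forward substitution.
  T[0,:] = [+0.0000 -0.6000 +0.4000 +0.2000 -0.4000]
  T[1,:] = [+0.0000 +0.0600 -0.6400 -0.2200 -0.5600]
  T[2,:] = [+0.0000 +0.2200 -0.3467 -0.3067 -0.8867]
  T[3,:] = [+0.0000 -0.3444 +0.1185 +0.0963 -0.9148]
  T[4,:] = [+0.0000 +0.3798 +0.1508 +0.0316 +1.0175]
eigenvalue magnitudes: 0.9034, 0.5615, 0.5615, 0.0766, 0.0000.
ρ(T) = max|λ| = 0.9034; 0.9034 < 1, so it converges for any x₀.

0.9034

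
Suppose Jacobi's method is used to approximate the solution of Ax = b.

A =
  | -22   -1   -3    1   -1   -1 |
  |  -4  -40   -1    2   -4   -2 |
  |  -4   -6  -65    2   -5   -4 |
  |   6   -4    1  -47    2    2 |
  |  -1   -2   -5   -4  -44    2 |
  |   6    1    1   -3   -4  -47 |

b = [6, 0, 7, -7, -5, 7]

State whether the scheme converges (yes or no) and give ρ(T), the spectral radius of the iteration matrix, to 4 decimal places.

yes, ρ = 0.2009

A = D + L + U where D = diag(-22, -40, -65, -47, -44, -47).
T_J = -D⁻¹(L+U): T[5,3] = -(-3)/(-47) = -0.0638; T[5,5] = 0.
  T[0,:] = [+0.0000 -0.0455 -0.1364 +0.0455 -0.0455 -0.0455]
  T[1,:] = [-0.1000 +0.0000 -0.0250 +0.0500 -0.1000 -0.0500]
  T[2,:] = [-0.0615 -0.0923 +0.0000 +0.0308 -0.0769 -0.0615]
  T[3,:] = [+0.1277 -0.0851 +0.0213 +0.0000 +0.0426 +0.0426]
  T[4,:] = [-0.0227 -0.0455 -0.1136 -0.0909 +0.0000 +0.0455]
  T[5,:] = [+0.1277 +0.0213 +0.0213 -0.0638 -0.0851 +0.0000]
eigenvalue magnitudes: 0.2009, 0.1242, 0.1242, 0.0953, 0.0953, 0.0908.
ρ(T) = max|λ| = 0.2009; 0.2009 < 1 ⇒ converges.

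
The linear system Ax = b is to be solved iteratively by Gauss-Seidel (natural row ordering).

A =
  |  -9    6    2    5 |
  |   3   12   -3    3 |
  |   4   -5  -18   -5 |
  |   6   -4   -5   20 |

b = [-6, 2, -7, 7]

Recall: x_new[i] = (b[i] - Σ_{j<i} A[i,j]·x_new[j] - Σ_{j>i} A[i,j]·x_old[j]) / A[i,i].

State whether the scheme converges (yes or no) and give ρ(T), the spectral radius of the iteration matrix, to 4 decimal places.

yes, ρ = 0.5043

Write A = D+L+U with D = diag(-9, 12, -18, 20).
Gauss-Seidel: T = -(D+L)⁻¹U, row 0 first, T[0,2] = -(2)/(-9) = +0.2222; later rows by forward substitution.
  T[0,:] = [+0.0000, +0.6667, +0.2222, +0.5556]
  T[1,:] = [+0.0000, -0.1667, +0.1944, -0.3889]
  T[2,:] = [+0.0000, +0.1944, -0.0046, -0.0463]
  T[3,:] = [+0.0000, -0.1847, -0.0289, -0.2560]
eigenvalue magnitudes: 0.5043, 0.2088, 0.1319, 0.0000.
ρ(T) = max|λ| = 0.5043; 0.5043 < 1, so it converges for any x₀.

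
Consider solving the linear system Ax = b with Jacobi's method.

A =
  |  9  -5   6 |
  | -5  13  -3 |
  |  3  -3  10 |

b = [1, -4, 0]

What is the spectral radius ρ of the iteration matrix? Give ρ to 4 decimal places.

0.7928

Diagonal D = diag(9, 13, 10); L, U strict lower/upper.
Jacobi T = -D⁻¹(L+U): T[0,1] = -(-5)/(9) = +0.5556; T[0,0] = 0.
  T[0,:] = [+0.0000 +0.5556 -0.6667]
  T[1,:] = [+0.3846 +0.0000 +0.2308]
  T[2,:] = [-0.3000 +0.3000 +0.0000]
|roots of det(T-λI)|: 0.7928, 0.5039, 0.2888.
spectral radius ρ = 0.7928; 0.7928 < 1, so it converges for any x₀.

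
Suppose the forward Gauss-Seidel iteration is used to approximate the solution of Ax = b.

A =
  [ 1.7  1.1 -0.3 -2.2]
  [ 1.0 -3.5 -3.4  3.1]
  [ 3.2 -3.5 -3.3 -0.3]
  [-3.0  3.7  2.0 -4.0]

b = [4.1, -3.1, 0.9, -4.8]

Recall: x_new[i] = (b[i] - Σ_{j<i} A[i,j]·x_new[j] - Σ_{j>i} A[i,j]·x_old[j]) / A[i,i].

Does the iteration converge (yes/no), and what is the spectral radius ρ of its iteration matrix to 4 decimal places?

A = D + L + U where D = diag(1.7, -3.5, -3.3, -4).
T_GS = -(D+L)⁻¹U: row 0 first, T[0,3] = -(-2.2)/(1.7) = +1.2941; later rows by forward substitution.
  T[0,:] = [+0.0000  -0.6471  +0.1765  +1.2941]
  T[1,:] = [+0.0000  -0.1849  -0.9210  +1.2555]
  T[2,:] = [+0.0000  -0.4314  +1.1480  -0.1676]
  T[3,:] = [+0.0000  +0.0986  -0.4103  +0.1069]
moduli |λ_i(T)| = 1.5415, 0.4024, 0.0691, 0.0000.
spectral radius ρ = 1.5415; 1.5415 > 1, so it fails to converge.

no, ρ = 1.5415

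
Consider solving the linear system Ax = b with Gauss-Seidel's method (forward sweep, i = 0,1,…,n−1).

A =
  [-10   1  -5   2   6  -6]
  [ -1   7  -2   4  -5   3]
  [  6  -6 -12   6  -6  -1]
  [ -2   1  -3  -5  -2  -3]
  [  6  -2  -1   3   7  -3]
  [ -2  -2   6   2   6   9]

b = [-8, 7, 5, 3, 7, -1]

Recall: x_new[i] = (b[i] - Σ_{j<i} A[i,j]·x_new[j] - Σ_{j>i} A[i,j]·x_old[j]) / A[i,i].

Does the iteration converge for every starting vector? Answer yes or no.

A = D + L + U where D = diag(-10, 7, -12, -5, 7, 9).
T_GS = -(D+L)⁻¹U: row 0 first, T[0,3] = -(2)/(-10) = +0.2000; later rows by forward substitution.
  T[0,:] = [+0.0000  +0.1000  -0.5000  +0.2000  +0.6000  -0.6000]
  T[1,:] = [+0.0000  +0.0143  +0.2143  -0.5429  +0.8000  -0.5143]
  T[2,:] = [+0.0000  +0.0429  -0.3571  +0.8714  -0.6000  -0.1262]
  T[3,:] = [+0.0000  -0.0629  +0.4571  -0.7114  -0.1200  -0.3871]
  T[4,:] = [+0.0000  -0.0486  +0.2429  +0.1029  -0.3200  +0.9438]
  T[5,:] = [+0.0000  +0.0432  -0.0889  -0.5676  +0.9511  -0.7067]
|roots of det(T-λI)|: 1.6249, 1.0156, 0.5125, 0.0582, 0.0111, 0.0000.
ρ(T) = max|λ| = 1.6249; 1.6249 > 1: divergent.

no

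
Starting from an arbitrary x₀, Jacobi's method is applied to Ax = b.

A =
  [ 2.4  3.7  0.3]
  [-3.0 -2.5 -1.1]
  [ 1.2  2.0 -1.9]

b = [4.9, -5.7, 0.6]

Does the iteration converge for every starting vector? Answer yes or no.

Diagonal D = diag(2.4, -2.5, -1.9); L, U strict lower/upper.
Jacobi T = -D⁻¹(L+U): T[2,0] = -(1.2)/(-1.9) = +0.6316; T[2,2] = 0.
  T[0,:] = [+0.0000 -1.5417 -0.1250]
  T[1,:] = [-1.2000 +0.0000 -0.4400]
  T[2,:] = [+0.6316 +1.0526 +0.0000]
|roots of det(T-λI)|: 1.3232, 0.6656, 0.6656.
ρ(T) = max|λ| = 1.3232; 1.3232 > 1 ⇒ diverges.

no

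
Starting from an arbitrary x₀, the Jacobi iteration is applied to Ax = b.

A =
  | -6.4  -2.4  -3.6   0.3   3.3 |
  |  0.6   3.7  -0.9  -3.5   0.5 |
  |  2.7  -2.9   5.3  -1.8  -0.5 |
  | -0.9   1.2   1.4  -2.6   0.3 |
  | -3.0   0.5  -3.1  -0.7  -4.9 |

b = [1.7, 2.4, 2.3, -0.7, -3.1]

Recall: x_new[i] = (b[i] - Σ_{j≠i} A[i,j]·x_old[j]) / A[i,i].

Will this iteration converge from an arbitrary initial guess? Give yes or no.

Diagonal D = diag(-6.4, 3.7, 5.3, -2.6, -4.9); L, U strict lower/upper.
Jacobi T = -D⁻¹(L+U): T[0,3] = -(0.3)/(-6.4) = +0.0469; T[0,0] = 0.
  T[0,:] = [+0.0000  -0.3750  -0.5625  +0.0469  +0.5156]
  T[1,:] = [-0.1622  +0.0000  +0.2432  +0.9459  -0.1351]
  T[2,:] = [-0.5094  +0.5472  +0.0000  +0.3396  +0.0943]
  T[3,:] = [-0.3462  +0.4615  +0.5385  +0.0000  +0.1154]
  T[4,:] = [-0.6122  +0.1020  -0.6327  -0.1429  +0.0000]
eigenvalue magnitudes: 1.2792, 0.6206, 0.6206, 0.4631, 0.4631.
ρ(T) = max|λ| = 1.2792; 1.2792 > 1: divergent.

no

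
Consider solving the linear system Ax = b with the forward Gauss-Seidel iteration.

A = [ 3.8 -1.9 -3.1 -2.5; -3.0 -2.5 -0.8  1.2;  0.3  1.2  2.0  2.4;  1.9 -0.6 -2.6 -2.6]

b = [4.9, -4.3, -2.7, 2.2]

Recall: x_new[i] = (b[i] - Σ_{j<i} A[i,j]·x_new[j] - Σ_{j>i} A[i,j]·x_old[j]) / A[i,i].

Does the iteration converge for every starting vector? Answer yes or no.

Let D = diag(3.8, -2.5, 2, -2.6); L, U the strict triangles.
GS T = -(D+L)⁻¹U: row 0 first, T[0,2] = -(-3.1)/(3.8) = +0.8158; later rows by forward substitution.
  T[0,:] = [+0.0000, +0.5000, +0.8158, +0.6579]
  T[1,:] = [+0.0000, -0.6000, -1.2989, -0.3095]
  T[2,:] = [+0.0000, +0.2850, +0.6570, -1.1130]
  T[3,:] = [+0.0000, +0.2188, +0.2389, +1.6652]
moduli |λ_i(T)| = 1.5164, 0.3042, 0.3042, 0.0000.
ρ(T) = max|λ| = 1.5164; 1.5164 > 1, so it fails to converge.

no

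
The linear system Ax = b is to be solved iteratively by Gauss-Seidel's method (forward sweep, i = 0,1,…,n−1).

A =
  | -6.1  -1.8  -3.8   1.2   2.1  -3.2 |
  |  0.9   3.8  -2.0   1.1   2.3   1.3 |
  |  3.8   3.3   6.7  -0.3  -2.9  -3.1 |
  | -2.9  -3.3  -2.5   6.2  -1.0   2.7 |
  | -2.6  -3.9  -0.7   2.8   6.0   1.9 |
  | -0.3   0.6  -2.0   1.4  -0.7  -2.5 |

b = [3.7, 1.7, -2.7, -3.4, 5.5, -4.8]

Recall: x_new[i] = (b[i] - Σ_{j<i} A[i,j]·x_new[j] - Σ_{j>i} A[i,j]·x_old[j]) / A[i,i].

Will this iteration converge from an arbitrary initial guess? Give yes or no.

Diagonal D = diag(-6.1, 3.8, 6.7, 6.2, 6, -2.5); L, U strict lower/upper.
T_GS = -(D+L)⁻¹U: row 0 first, T[0,5] = -(-3.2)/(-6.1) = -0.5246; later rows by forward substitution.
  T[0,:] = [+0.0000, -0.2951, -0.6230, +0.1967, +0.3443, -0.5246]
  T[1,:] = [+0.0000, +0.0699, +0.6739, -0.3361, -0.6868, -0.2179]
  T[2,:] = [+0.0000, +0.1329, +0.0214, +0.0987, +0.5759, +0.8675]
  T[3,:] = [+0.0000, -0.0472, +0.0759, -0.0470, +0.1890, -0.4470]
  T[4,:] = [+0.0000, -0.0449, +0.1351, -0.0997, -0.3182, -0.3758]
  T[5,:] = [+0.0000, -0.0680, +0.2240, -0.1817, -0.4719, -0.8285]
moduli |λ_i(T)| = 1.4072, 0.3785, 0.1016, 0.0453, 0.0174, 0.0000.
ρ = 1.4072; 1.4072 > 1: divergent.

no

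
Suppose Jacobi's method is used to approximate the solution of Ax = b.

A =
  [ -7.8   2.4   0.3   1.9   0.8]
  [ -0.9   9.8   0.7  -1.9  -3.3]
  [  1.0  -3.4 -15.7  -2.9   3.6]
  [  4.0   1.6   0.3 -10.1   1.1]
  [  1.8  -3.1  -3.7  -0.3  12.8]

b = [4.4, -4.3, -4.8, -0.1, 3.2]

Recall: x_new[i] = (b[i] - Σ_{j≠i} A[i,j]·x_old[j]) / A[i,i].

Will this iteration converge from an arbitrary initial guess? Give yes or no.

A = D + L + U where D = diag(-7.8, 9.8, -15.7, -10.1, 12.8).
Jacobi: T = -D⁻¹(L+U), T[1,0] = -(-0.9)/(9.8) = +0.0918; T[1,1] = 0.
  T[0,:] = [+0.0000, +0.3077, +0.0385, +0.2436, +0.1026]
  T[1,:] = [+0.0918, +0.0000, -0.0714, +0.1939, +0.3367]
  T[2,:] = [+0.0637, -0.2166, +0.0000, -0.1847, +0.2293]
  T[3,:] = [+0.3960, +0.1584, +0.0297, +0.0000, +0.1089]
  T[4,:] = [-0.1406, +0.2422, +0.2891, +0.0234, +0.0000]
|roots of det(T-λI)|: 0.5164, 0.4090, 0.4090, 0.2034, 0.0732.
ρ = 0.5164; 0.5164 < 1, so it converges for any x₀.

yes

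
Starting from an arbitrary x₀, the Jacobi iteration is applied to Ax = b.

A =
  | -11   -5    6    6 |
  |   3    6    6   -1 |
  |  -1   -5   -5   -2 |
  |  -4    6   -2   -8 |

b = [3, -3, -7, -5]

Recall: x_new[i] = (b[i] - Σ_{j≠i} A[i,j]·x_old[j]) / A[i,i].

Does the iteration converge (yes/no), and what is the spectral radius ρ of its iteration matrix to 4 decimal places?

no, ρ = 1.3152

Let D = diag(-11, 6, -5, -8); L, U the strict triangles.
T_J = -D⁻¹(L+U): T[1,2] = -(6)/(6) = -1.0000; T[1,1] = 0.
  T[0,:] = [+0.0000 -0.4545 +0.5455 +0.5455]
  T[1,:] = [-0.5000 +0.0000 -1.0000 +0.1667]
  T[2,:] = [-0.2000 -1.0000 +0.0000 -0.4000]
  T[3,:] = [-0.5000 +0.7500 -0.2500 +0.0000]
|eigenvalues of T|: 1.3152, 1.0277, 0.6031, 0.6031.
ρ(T) = max|λ| = 1.3152; 1.3152 > 1: divergent.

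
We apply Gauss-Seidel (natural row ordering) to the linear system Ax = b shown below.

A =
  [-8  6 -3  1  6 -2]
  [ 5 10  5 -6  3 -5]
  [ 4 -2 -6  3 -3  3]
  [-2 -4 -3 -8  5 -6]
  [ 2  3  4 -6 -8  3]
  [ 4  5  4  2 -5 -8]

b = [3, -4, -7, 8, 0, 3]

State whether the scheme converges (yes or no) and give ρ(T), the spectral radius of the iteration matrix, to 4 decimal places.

no, ρ = 1.5327

Let D = diag(-8, 10, -6, -8, -8, -8); L, U the strict triangles.
Gauss-Seidel: T = -(D+L)⁻¹U, row 0 first, T[0,4] = -(6)/(-8) = +0.7500; later rows by forward substitution.
  T[0,:] = [+0.0000  +0.7500  -0.3750  +0.1250  +0.7500  -0.2500]
  T[1,:] = [+0.0000  -0.3750  -0.3125  +0.5375  -0.6750  +0.6250]
  T[2,:] = [+0.0000  +0.6250  -0.1458  +0.4042  +0.2250  +0.1250]
  T[3,:] = [+0.0000  -0.2344  +0.3047  -0.4516  +0.6906  -1.0469]
  T[4,:] = [+0.0000  +0.5352  -0.5124  +0.7736  -0.4711  +1.3945]
  T[5,:] = [+0.0000  +0.0601  -0.0593  +0.0042  +0.5327  -0.8052]
eigenvalue magnitudes: 1.5327, 0.6888, 0.6888, 0.1738, 0.1738, 0.0000.
ρ(T) = max|λ| = 1.5327; 1.5327 > 1: divergent.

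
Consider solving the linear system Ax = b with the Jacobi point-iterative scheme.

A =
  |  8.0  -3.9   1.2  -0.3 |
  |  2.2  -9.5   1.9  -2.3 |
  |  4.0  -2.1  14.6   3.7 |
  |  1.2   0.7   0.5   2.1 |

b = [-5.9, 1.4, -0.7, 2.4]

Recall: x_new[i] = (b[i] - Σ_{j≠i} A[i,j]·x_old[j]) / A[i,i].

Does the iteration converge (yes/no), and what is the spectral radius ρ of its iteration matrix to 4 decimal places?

yes, ρ = 0.5860

Diagonal D = diag(8, -9.5, 14.6, 2.1); L, U strict lower/upper.
Jacobi T = -D⁻¹(L+U): T[0,1] = -(-3.9)/(8) = +0.4875; T[0,0] = 0.
  T[0,:] = [+0.0000, +0.4875, -0.1500, +0.0375]
  T[1,:] = [+0.2316, +0.0000, +0.2000, -0.2421]
  T[2,:] = [-0.2740, +0.1438, +0.0000, -0.2534]
  T[3,:] = [-0.5714, -0.3333, -0.2381, +0.0000]
|eigenvalues of T|: 0.5860, 0.3526, 0.3526, 0.1183.
spectral radius ρ = 0.5860; 0.5860 < 1, so it converges for any x₀.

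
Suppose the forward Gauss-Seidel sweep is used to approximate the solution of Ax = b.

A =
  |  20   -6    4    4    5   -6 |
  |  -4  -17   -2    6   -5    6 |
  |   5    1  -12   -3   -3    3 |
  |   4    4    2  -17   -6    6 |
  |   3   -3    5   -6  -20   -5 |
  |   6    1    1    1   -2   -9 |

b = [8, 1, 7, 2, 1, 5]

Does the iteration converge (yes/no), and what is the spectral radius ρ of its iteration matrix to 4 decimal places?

yes, ρ = 0.6910

Diagonal D = diag(20, -17, -12, -17, -20, -9); L, U strict lower/upper.
GS T = -(D+L)⁻¹U: row 0 first, T[0,5] = -(-6)/(20) = +0.3000; later rows by forward substitution.
  T[0,:] = [+0.0000  +0.3000  -0.2000  -0.2000  -0.2500  +0.3000]
  T[1,:] = [+0.0000  -0.0706  -0.0706  +0.4000  -0.2353  +0.2824]
  T[2,:] = [+0.0000  +0.1191  -0.0892  -0.3000  -0.3738  +0.3985]
  T[3,:] = [+0.0000  +0.0680  -0.0742  +0.0118  -0.5111  +0.5369]
  T[4,:] = [+0.0000  +0.0650  -0.0195  -0.1685  +0.0577  -0.3088]
  T[5,:] = [+0.0000  +0.1985  -0.1550  -0.0835  -0.3039  +0.4039]
eigenvalue magnitudes: 0.6910, 0.3365, 0.2107, 0.2107, 0.0503, 0.0000.
spectral radius ρ = 0.6910; 0.6910 < 1, so it converges for any x₀.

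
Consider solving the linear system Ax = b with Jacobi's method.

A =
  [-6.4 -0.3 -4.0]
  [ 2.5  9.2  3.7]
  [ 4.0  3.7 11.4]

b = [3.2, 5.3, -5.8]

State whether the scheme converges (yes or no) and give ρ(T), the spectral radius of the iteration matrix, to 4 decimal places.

Let D = diag(-6.4, 9.2, 11.4); L, U the strict triangles.
Jacobi T = -D⁻¹(L+U): T[2,0] = -(4)/(11.4) = -0.3509; T[2,2] = 0.
  T[0,:] = [+0.0000 -0.0469 -0.6250]
  T[1,:] = [-0.2717 +0.0000 -0.4022]
  T[2,:] = [-0.3509 -0.3246 +0.0000]
moduli |λ_i(T)| = 0.6739, 0.4851, 0.1889.
spectral radius ρ = 0.6739; 0.6739 < 1: convergent.

yes, ρ = 0.6739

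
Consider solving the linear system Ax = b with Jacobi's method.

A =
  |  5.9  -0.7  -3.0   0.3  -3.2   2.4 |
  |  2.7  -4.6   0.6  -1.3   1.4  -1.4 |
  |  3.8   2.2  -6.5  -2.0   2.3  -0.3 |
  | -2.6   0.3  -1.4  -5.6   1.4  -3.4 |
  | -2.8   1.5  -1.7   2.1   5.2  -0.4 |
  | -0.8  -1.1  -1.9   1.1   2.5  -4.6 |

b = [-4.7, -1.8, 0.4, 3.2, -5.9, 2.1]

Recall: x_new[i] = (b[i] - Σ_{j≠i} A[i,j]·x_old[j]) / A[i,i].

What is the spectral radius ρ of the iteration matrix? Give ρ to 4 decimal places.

1.1526

Write A = D+L+U with D = diag(5.9, -4.6, -6.5, -5.6, 5.2, -4.6).
Jacobi T = -D⁻¹(L+U): T[4,3] = -(2.1)/(5.2) = -0.4038; T[4,4] = 0.
  T[0,:] = [+0.0000, +0.1186, +0.5085, -0.0508, +0.5424, -0.4068]
  T[1,:] = [+0.5870, +0.0000, +0.1304, -0.2826, +0.3043, -0.3043]
  T[2,:] = [+0.5846, +0.3385, +0.0000, -0.3077, +0.3538, -0.0462]
  T[3,:] = [-0.4643, +0.0536, -0.2500, +0.0000, +0.2500, -0.6071]
  T[4,:] = [+0.5385, -0.2885, +0.3269, -0.4038, +0.0000, +0.0769]
  T[5,:] = [-0.1739, -0.2391, -0.4130, +0.2391, +0.5435, +0.0000]
|eigenvalues of T|: 1.1526, 0.6065, 0.6065, 0.4431, 0.4431, 0.3931.
ρ = 1.1526; 1.1526 > 1: divergent.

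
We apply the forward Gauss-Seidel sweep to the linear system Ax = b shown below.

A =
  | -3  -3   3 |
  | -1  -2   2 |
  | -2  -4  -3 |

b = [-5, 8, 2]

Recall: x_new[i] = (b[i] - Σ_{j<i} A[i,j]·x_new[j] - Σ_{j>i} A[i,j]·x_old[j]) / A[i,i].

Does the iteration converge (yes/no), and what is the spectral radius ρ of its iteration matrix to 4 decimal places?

Split A = D + L + U, D = diag(-3, -2, -3).
Gauss-Seidel: T = -(D+L)⁻¹U, row 0 first, T[0,2] = -(3)/(-3) = +1.0000; later rows by forward substitution.
  T[0,:] = [+0.0000, -1.0000, +1.0000]
  T[1,:] = [+0.0000, +0.5000, +0.5000]
  T[2,:] = [+0.0000, +0.0000, -1.3333]
eigenvalue magnitudes: 1.3333, 0.5000, 0.0000.
ρ = 1.3333; 1.3333 > 1, so it fails to converge.

no, ρ = 1.3333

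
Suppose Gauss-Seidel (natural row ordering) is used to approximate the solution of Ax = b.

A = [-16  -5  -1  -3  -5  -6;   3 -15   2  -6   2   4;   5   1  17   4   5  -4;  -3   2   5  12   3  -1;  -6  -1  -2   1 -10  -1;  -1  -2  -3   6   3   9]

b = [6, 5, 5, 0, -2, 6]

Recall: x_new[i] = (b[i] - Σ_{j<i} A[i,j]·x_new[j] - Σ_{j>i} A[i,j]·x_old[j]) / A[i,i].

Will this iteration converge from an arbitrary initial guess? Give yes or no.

Let D = diag(-16, -15, 17, 12, -10, 9); L, U the strict triangles.
GS T = -(D+L)⁻¹U: row 0 first, T[0,4] = -(-5)/(-16) = -0.3125; later rows by forward substitution.
  T[0,:] = [+0.0000  -0.3125  -0.0625  -0.1875  -0.3125  -0.3750]
  T[1,:] = [+0.0000  -0.0625  +0.1208  -0.4375  +0.0708  +0.1917]
  T[2,:] = [+0.0000  +0.0956  +0.0113  -0.1544  -0.2064  +0.3343]
  T[3,:] = [+0.0000  -0.1075  -0.0405  +0.0904  -0.2539  -0.1817]
  T[4,:] = [+0.0000  +0.1639  +0.0191  +0.1962  +0.1963  +0.0208]
  T[5,:] = [+0.0000  +0.0003  +0.0443  -0.2952  +0.0161  +0.2265]
moduli |λ_i(T)| = 0.5385, 0.1836, 0.1622, 0.1622, 0.0105, 0.0000.
ρ = 0.5385; 0.5385 < 1: convergent.

yes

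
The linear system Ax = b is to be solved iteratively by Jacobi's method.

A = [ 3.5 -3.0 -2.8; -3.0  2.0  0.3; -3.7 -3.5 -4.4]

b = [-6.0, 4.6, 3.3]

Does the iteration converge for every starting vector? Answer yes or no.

A = D + L + U where D = diag(3.5, 2, -4.4).
Jacobi T = -D⁻¹(L+U): T[0,2] = -(-2.8)/(3.5) = +0.8000; T[0,0] = 0.
  T[0,:] = [+0.0000 +0.8571 +0.8000]
  T[1,:] = [+1.5000 +0.0000 -0.1500]
  T[2,:] = [-0.8409 -0.7955 +0.0000]
|λ(T)| sorted: 1.1992, 0.8401, 0.8401.
spectral radius ρ = 1.1992; 1.1992 > 1, so it fails to converge.

no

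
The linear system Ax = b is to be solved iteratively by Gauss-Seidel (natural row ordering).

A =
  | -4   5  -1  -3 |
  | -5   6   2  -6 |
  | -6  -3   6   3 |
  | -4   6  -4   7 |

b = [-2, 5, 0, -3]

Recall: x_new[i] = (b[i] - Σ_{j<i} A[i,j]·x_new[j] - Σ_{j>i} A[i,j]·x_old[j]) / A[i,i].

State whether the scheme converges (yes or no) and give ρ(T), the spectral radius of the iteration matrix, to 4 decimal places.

no, ρ = 1.2276

Split A = D + L + U, D = diag(-4, 6, 6, 7).
GS T = -(D+L)⁻¹U: row 0 first, T[0,2] = -(-1)/(-4) = -0.2500; later rows by forward substitution.
  T[0,:] = [+0.0000 +1.2500 -0.2500 -0.7500]
  T[1,:] = [+0.0000 +1.0417 -0.5417 +0.3750]
  T[2,:] = [+0.0000 +1.7708 -0.5208 -1.0625]
  T[3,:] = [+0.0000 +0.8333 +0.0238 -1.3571]
moduli |λ_i(T)| = 1.2276, 0.5634, 0.1721, 0.0000.
ρ(T) = max|λ| = 1.2276; 1.2276 > 1, so it fails to converge.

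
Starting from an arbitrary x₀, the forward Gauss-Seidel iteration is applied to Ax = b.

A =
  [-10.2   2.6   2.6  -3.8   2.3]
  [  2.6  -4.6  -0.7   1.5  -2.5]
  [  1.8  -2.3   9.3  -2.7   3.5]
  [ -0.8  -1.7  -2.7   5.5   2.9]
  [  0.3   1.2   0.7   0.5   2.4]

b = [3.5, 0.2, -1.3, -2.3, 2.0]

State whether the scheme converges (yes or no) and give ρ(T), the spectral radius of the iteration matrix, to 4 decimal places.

yes, ρ = 0.8519

Split A = D + L + U, D = diag(-10.2, -4.6, 9.3, 5.5, 2.4).
T_GS = -(D+L)⁻¹U: row 0 first, T[0,2] = -(2.6)/(-10.2) = +0.2549; later rows by forward substitution.
  T[0,:] = [+0.0000 +0.2549 +0.2549 -0.3725 +0.2255]
  T[1,:] = [+0.0000 +0.1441 -0.0081 +0.1155 -0.4160]
  T[2,:] = [+0.0000 -0.0137 -0.0513 +0.3910 -0.5229]
  T[3,:] = [+0.0000 +0.0749 +0.0094 +0.1735 -0.8797]
  T[4,:] = [+0.0000 -0.1155 -0.0148 -0.1614 +0.5156]
eigenvalue magnitudes: 0.8519, 0.0987, 0.0987, 0.0894, 0.0000.
ρ = 0.8519; 0.8519 < 1 ⇒ converges.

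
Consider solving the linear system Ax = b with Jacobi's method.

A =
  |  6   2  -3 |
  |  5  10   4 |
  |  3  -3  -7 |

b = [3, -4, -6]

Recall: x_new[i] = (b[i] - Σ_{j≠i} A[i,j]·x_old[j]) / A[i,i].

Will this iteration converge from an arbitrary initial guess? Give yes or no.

yes

A = D + L + U where D = diag(6, 10, -7).
T_J = -D⁻¹(L+U): T[1,0] = -(5)/(10) = -0.5000; T[1,1] = 0.
  T[0,:] = [+0.0000, -0.3333, +0.5000]
  T[1,:] = [-0.5000, +0.0000, -0.4000]
  T[2,:] = [+0.4286, -0.4286, +0.0000]
moduli |λ_i(T)| = 0.8620, 0.4366, 0.4366.
ρ = 0.8620; 0.8620 < 1, so it converges for any x₀.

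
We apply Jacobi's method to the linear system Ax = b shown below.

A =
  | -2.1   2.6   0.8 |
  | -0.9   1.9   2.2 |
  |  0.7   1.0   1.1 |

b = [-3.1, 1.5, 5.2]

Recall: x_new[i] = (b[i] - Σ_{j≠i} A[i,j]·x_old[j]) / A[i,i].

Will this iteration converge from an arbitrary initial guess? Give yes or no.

Write A = D+L+U with D = diag(-2.1, 1.9, 1.1).
Jacobi: T = -D⁻¹(L+U), T[1,0] = -(-0.9)/(1.9) = +0.4737; T[1,1] = 0.
  T[0,:] = [+0.0000 +1.2381 +0.3810]
  T[1,:] = [+0.4737 +0.0000 -1.1579]
  T[2,:] = [-0.6364 -0.9091 +0.0000]
moduli |λ_i(T)| = 1.3909, 0.7334, 0.7334.
ρ(T) = max|λ| = 1.3909; 1.3909 > 1, so it fails to converge.

no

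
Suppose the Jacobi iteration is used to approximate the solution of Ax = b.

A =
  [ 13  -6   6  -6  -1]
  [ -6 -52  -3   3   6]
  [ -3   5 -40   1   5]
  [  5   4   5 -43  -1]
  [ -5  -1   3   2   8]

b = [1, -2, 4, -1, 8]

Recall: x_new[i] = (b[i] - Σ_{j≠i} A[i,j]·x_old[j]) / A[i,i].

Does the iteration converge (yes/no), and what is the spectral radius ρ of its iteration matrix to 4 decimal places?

yes, ρ = 0.3414

Let D = diag(13, -52, -40, -43, 8); L, U the strict triangles.
Jacobi: T = -D⁻¹(L+U), T[3,1] = -(4)/(-43) = +0.0930; T[3,3] = 0.
  T[0,:] = [+0.0000, +0.4615, -0.4615, +0.4615, +0.0769]
  T[1,:] = [-0.1154, +0.0000, -0.0577, +0.0577, +0.1154]
  T[2,:] = [-0.0750, +0.1250, +0.0000, +0.0250, +0.1250]
  T[3,:] = [+0.1163, +0.0930, +0.1163, +0.0000, -0.0233]
  T[4,:] = [+0.6250, +0.1250, -0.3750, -0.2500, +0.0000]
|roots of det(T-λI)|: 0.3414, 0.2618, 0.2618, 0.2446, 0.1402.
ρ(T) = max|λ| = 0.3414; 0.3414 < 1, so it converges for any x₀.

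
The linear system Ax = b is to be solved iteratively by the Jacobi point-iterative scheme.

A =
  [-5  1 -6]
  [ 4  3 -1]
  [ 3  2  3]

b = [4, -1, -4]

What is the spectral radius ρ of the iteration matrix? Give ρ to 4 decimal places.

A = D + L + U where D = diag(-5, 3, 3).
Jacobi T = -D⁻¹(L+U): T[2,0] = -(3)/(3) = -1.0000; T[2,2] = 0.
  T[0,:] = [+0.0000 +0.2000 -1.2000]
  T[1,:] = [-1.3333 +0.0000 +0.3333]
  T[2,:] = [-1.0000 -0.6667 +0.0000]
|eigenvalues of T|: 1.2671, 0.9457, 0.9457.
spectral radius ρ = 1.2671; 1.2671 > 1 ⇒ diverges.

1.2671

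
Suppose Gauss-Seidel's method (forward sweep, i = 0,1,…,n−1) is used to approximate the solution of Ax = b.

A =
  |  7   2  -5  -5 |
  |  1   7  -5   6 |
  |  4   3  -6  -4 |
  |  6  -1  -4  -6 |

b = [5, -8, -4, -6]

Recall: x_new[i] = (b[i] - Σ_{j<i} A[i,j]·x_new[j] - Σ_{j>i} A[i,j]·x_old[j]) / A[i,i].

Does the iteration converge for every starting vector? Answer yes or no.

Split A = D + L + U, D = diag(7, 7, -6, -6).
Gauss-Seidel: T = -(D+L)⁻¹U, row 0 first, T[0,1] = -(2)/(7) = -0.2857; later rows by forward substitution.
  T[0,:] = [+0.0000  -0.2857  +0.7143  +0.7143]
  T[1,:] = [+0.0000  +0.0408  +0.6122  -0.9592]
  T[2,:] = [+0.0000  -0.1701  +0.7823  -0.6701]
  T[3,:] = [+0.0000  -0.1791  +0.0907  +1.3209]
|eigenvalues of T|: 1.4350, 0.5302, 0.1788, 0.0000.
ρ = 1.4350; 1.4350 > 1 ⇒ diverges.

no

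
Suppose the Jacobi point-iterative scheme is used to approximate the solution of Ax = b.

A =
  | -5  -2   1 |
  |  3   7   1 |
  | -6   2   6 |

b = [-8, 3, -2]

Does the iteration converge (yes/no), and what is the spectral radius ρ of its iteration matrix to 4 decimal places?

yes, ρ = 0.7322

Diagonal D = diag(-5, 7, 6); L, U strict lower/upper.
T_J = -D⁻¹(L+U): T[0,1] = -(-2)/(-5) = -0.4000; T[0,0] = 0.
  T[0,:] = [+0.0000  -0.4000  +0.2000]
  T[1,:] = [-0.4286  +0.0000  -0.1429]
  T[2,:] = [+1.0000  -0.3333  +0.0000]
|roots of det(T-λI)|: 0.7322, 0.4963, 0.2359.
ρ(T) = max|λ| = 0.7322; 0.7322 < 1: convergent.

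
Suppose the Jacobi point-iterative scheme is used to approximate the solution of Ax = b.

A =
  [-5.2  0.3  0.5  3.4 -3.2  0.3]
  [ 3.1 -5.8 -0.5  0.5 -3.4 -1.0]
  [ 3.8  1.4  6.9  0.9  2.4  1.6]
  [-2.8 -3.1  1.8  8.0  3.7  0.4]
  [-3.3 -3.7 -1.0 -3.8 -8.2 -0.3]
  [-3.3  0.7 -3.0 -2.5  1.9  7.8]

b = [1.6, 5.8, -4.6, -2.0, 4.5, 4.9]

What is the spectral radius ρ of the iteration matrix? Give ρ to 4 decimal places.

1.2633

Let D = diag(-5.2, -5.8, 6.9, 8, -8.2, 7.8); L, U the strict triangles.
Jacobi: T = -D⁻¹(L+U), T[2,1] = -(1.4)/(6.9) = -0.2029; T[2,2] = 0.
  T[0,:] = [+0.0000, +0.0577, +0.0962, +0.6538, -0.6154, +0.0577]
  T[1,:] = [+0.5345, +0.0000, -0.0862, +0.0862, -0.5862, -0.1724]
  T[2,:] = [-0.5507, -0.2029, +0.0000, -0.1304, -0.3478, -0.2319]
  T[3,:] = [+0.3500, +0.3875, -0.2250, +0.0000, -0.4625, -0.0500]
  T[4,:] = [-0.4024, -0.4512, -0.1220, -0.4634, +0.0000, -0.0366]
  T[5,:] = [+0.4231, -0.0897, +0.3846, +0.3205, -0.2436, +0.0000]
eigenvalue magnitudes: 1.2633, 0.6749, 0.4385, 0.4385, 0.2697, 0.2697.
spectral radius ρ = 1.2633; 1.2633 > 1 ⇒ diverges.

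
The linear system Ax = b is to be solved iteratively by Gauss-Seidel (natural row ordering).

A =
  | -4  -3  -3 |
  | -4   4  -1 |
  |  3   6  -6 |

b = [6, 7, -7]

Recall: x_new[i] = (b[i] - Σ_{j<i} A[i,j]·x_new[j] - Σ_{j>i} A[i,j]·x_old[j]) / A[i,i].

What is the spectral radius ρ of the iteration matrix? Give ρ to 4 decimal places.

1.5651

A = D + L + U where D = diag(-4, 4, -6).
GS T = -(D+L)⁻¹U: row 0 first, T[0,2] = -(-3)/(-4) = -0.7500; later rows by forward substitution.
  T[0,:] = [+0.0000, -0.7500, -0.7500]
  T[1,:] = [+0.0000, -0.7500, -0.5000]
  T[2,:] = [+0.0000, -1.1250, -0.8750]
|roots of det(T-λI)|: 1.5651, 0.0599, 0.0000.
ρ = 1.5651; 1.5651 > 1 ⇒ diverges.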